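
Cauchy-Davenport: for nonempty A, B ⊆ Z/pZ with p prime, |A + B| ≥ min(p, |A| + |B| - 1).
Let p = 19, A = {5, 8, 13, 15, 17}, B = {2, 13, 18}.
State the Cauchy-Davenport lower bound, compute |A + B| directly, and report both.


Cauchy-Davenport: |A + B| ≥ min(p, |A| + |B| - 1) for A, B nonempty in Z/pZ.
|A| = 5, |B| = 3, p = 19.
CD lower bound = min(19, 5 + 3 - 1) = min(19, 7) = 7.
Compute A + B mod 19 directly:
a = 5: 5+2=7, 5+13=18, 5+18=4
a = 8: 8+2=10, 8+13=2, 8+18=7
a = 13: 13+2=15, 13+13=7, 13+18=12
a = 15: 15+2=17, 15+13=9, 15+18=14
a = 17: 17+2=0, 17+13=11, 17+18=16
A + B = {0, 2, 4, 7, 9, 10, 11, 12, 14, 15, 16, 17, 18}, so |A + B| = 13.
Verify: 13 ≥ 7? Yes ✓.

CD lower bound = 7, actual |A + B| = 13.


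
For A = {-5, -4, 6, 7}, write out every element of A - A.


A - A = {a - a' : a, a' ∈ A}.
Compute a - a' for each ordered pair (a, a'):
a = -5: -5--5=0, -5--4=-1, -5-6=-11, -5-7=-12
a = -4: -4--5=1, -4--4=0, -4-6=-10, -4-7=-11
a = 6: 6--5=11, 6--4=10, 6-6=0, 6-7=-1
a = 7: 7--5=12, 7--4=11, 7-6=1, 7-7=0
Collecting distinct values (and noting 0 appears from a-a):
A - A = {-12, -11, -10, -1, 0, 1, 10, 11, 12}
|A - A| = 9

A - A = {-12, -11, -10, -1, 0, 1, 10, 11, 12}


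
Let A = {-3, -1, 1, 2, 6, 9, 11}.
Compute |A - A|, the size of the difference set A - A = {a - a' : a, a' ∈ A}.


A - A = {a - a' : a, a' ∈ A}; |A| = 7.
Bounds: 2|A|-1 ≤ |A - A| ≤ |A|² - |A| + 1, i.e. 13 ≤ |A - A| ≤ 43.
Note: 0 ∈ A - A always (from a - a). The set is symmetric: if d ∈ A - A then -d ∈ A - A.
Enumerate nonzero differences d = a - a' with a > a' (then include -d):
Positive differences: {1, 2, 3, 4, 5, 7, 8, 9, 10, 12, 14}
Full difference set: {0} ∪ (positive diffs) ∪ (negative diffs).
|A - A| = 1 + 2·11 = 23 (matches direct enumeration: 23).

|A - A| = 23


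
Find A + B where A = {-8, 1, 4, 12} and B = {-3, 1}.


A + B = {a + b : a ∈ A, b ∈ B}.
Enumerate all |A|·|B| = 4·2 = 8 pairs (a, b) and collect distinct sums.
a = -8: -8+-3=-11, -8+1=-7
a = 1: 1+-3=-2, 1+1=2
a = 4: 4+-3=1, 4+1=5
a = 12: 12+-3=9, 12+1=13
Collecting distinct sums: A + B = {-11, -7, -2, 1, 2, 5, 9, 13}
|A + B| = 8

A + B = {-11, -7, -2, 1, 2, 5, 9, 13}


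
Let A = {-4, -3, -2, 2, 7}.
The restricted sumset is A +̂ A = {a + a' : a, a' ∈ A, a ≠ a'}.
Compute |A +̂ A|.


Restricted sumset: A +̂ A = {a + a' : a ∈ A, a' ∈ A, a ≠ a'}.
Equivalently, take A + A and drop any sum 2a that is achievable ONLY as a + a for a ∈ A (i.e. sums representable only with equal summands).
Enumerate pairs (a, a') with a < a' (symmetric, so each unordered pair gives one sum; this covers all a ≠ a'):
  -4 + -3 = -7
  -4 + -2 = -6
  -4 + 2 = -2
  -4 + 7 = 3
  -3 + -2 = -5
  -3 + 2 = -1
  -3 + 7 = 4
  -2 + 2 = 0
  -2 + 7 = 5
  2 + 7 = 9
Collected distinct sums: {-7, -6, -5, -2, -1, 0, 3, 4, 5, 9}
|A +̂ A| = 10
(Reference bound: |A +̂ A| ≥ 2|A| - 3 for |A| ≥ 2, with |A| = 5 giving ≥ 7.)

|A +̂ A| = 10


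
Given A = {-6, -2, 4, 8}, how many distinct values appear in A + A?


A + A = {a + a' : a, a' ∈ A}; |A| = 4.
General bounds: 2|A| - 1 ≤ |A + A| ≤ |A|(|A|+1)/2, i.e. 7 ≤ |A + A| ≤ 10.
Lower bound 2|A|-1 is attained iff A is an arithmetic progression.
Enumerate sums a + a' for a ≤ a' (symmetric, so this suffices):
a = -6: -6+-6=-12, -6+-2=-8, -6+4=-2, -6+8=2
a = -2: -2+-2=-4, -2+4=2, -2+8=6
a = 4: 4+4=8, 4+8=12
a = 8: 8+8=16
Distinct sums: {-12, -8, -4, -2, 2, 6, 8, 12, 16}
|A + A| = 9

|A + A| = 9


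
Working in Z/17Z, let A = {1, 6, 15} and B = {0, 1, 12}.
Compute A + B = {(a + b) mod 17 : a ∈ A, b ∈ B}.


Work in Z/17Z: reduce every sum a + b modulo 17.
Enumerate all 9 pairs:
a = 1: 1+0=1, 1+1=2, 1+12=13
a = 6: 6+0=6, 6+1=7, 6+12=1
a = 15: 15+0=15, 15+1=16, 15+12=10
Distinct residues collected: {1, 2, 6, 7, 10, 13, 15, 16}
|A + B| = 8 (out of 17 total residues).

A + B = {1, 2, 6, 7, 10, 13, 15, 16}


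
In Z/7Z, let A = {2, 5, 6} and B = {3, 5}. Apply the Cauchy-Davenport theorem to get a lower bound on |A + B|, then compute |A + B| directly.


Cauchy-Davenport: |A + B| ≥ min(p, |A| + |B| - 1) for A, B nonempty in Z/pZ.
|A| = 3, |B| = 2, p = 7.
CD lower bound = min(7, 3 + 2 - 1) = min(7, 4) = 4.
Compute A + B mod 7 directly:
a = 2: 2+3=5, 2+5=0
a = 5: 5+3=1, 5+5=3
a = 6: 6+3=2, 6+5=4
A + B = {0, 1, 2, 3, 4, 5}, so |A + B| = 6.
Verify: 6 ≥ 4? Yes ✓.

CD lower bound = 4, actual |A + B| = 6.


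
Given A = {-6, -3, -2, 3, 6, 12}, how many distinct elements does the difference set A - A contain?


A - A = {a - a' : a, a' ∈ A}; |A| = 6.
Bounds: 2|A|-1 ≤ |A - A| ≤ |A|² - |A| + 1, i.e. 11 ≤ |A - A| ≤ 31.
Note: 0 ∈ A - A always (from a - a). The set is symmetric: if d ∈ A - A then -d ∈ A - A.
Enumerate nonzero differences d = a - a' with a > a' (then include -d):
Positive differences: {1, 3, 4, 5, 6, 8, 9, 12, 14, 15, 18}
Full difference set: {0} ∪ (positive diffs) ∪ (negative diffs).
|A - A| = 1 + 2·11 = 23 (matches direct enumeration: 23).

|A - A| = 23


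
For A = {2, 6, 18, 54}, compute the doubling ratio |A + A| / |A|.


|A| = 4.
Compute A + A by enumerating all 16 pairs.
A + A = {4, 8, 12, 20, 24, 36, 56, 60, 72, 108}, so |A + A| = 10.
K = |A + A| / |A| = 10/4 = 5/2 ≈ 2.5000.
Reference: AP of size 4 gives K = 7/4 ≈ 1.7500; a fully generic set of size 4 gives K ≈ 2.5000.

|A| = 4, |A + A| = 10, K = 10/4 = 5/2.


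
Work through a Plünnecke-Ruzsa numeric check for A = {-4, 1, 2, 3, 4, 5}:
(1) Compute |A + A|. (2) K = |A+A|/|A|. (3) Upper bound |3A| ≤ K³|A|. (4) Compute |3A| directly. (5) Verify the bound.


|A| = 6.
Step 1: Compute A + A by enumerating all 36 pairs.
A + A = {-8, -3, -2, -1, 0, 1, 2, 3, 4, 5, 6, 7, 8, 9, 10}, so |A + A| = 15.
Step 2: Doubling constant K = |A + A|/|A| = 15/6 = 15/6 ≈ 2.5000.
Step 3: Plünnecke-Ruzsa gives |3A| ≤ K³·|A| = (2.5000)³ · 6 ≈ 93.7500.
Step 4: Compute 3A = A + A + A directly by enumerating all triples (a,b,c) ∈ A³; |3A| = 24.
Step 5: Check 24 ≤ 93.7500? Yes ✓.

K = 15/6, Plünnecke-Ruzsa bound K³|A| ≈ 93.7500, |3A| = 24, inequality holds.


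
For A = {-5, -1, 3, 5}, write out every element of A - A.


A - A = {a - a' : a, a' ∈ A}.
Compute a - a' for each ordered pair (a, a'):
a = -5: -5--5=0, -5--1=-4, -5-3=-8, -5-5=-10
a = -1: -1--5=4, -1--1=0, -1-3=-4, -1-5=-6
a = 3: 3--5=8, 3--1=4, 3-3=0, 3-5=-2
a = 5: 5--5=10, 5--1=6, 5-3=2, 5-5=0
Collecting distinct values (and noting 0 appears from a-a):
A - A = {-10, -8, -6, -4, -2, 0, 2, 4, 6, 8, 10}
|A - A| = 11

A - A = {-10, -8, -6, -4, -2, 0, 2, 4, 6, 8, 10}


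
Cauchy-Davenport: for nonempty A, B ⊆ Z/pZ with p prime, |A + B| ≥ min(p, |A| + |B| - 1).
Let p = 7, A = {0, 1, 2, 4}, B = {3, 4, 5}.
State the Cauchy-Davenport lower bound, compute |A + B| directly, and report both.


Cauchy-Davenport: |A + B| ≥ min(p, |A| + |B| - 1) for A, B nonempty in Z/pZ.
|A| = 4, |B| = 3, p = 7.
CD lower bound = min(7, 4 + 3 - 1) = min(7, 6) = 6.
Compute A + B mod 7 directly:
a = 0: 0+3=3, 0+4=4, 0+5=5
a = 1: 1+3=4, 1+4=5, 1+5=6
a = 2: 2+3=5, 2+4=6, 2+5=0
a = 4: 4+3=0, 4+4=1, 4+5=2
A + B = {0, 1, 2, 3, 4, 5, 6}, so |A + B| = 7.
Verify: 7 ≥ 6? Yes ✓.

CD lower bound = 6, actual |A + B| = 7.


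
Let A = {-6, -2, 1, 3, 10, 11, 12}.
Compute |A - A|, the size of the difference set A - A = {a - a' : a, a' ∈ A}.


A - A = {a - a' : a, a' ∈ A}; |A| = 7.
Bounds: 2|A|-1 ≤ |A - A| ≤ |A|² - |A| + 1, i.e. 13 ≤ |A - A| ≤ 43.
Note: 0 ∈ A - A always (from a - a). The set is symmetric: if d ∈ A - A then -d ∈ A - A.
Enumerate nonzero differences d = a - a' with a > a' (then include -d):
Positive differences: {1, 2, 3, 4, 5, 7, 8, 9, 10, 11, 12, 13, 14, 16, 17, 18}
Full difference set: {0} ∪ (positive diffs) ∪ (negative diffs).
|A - A| = 1 + 2·16 = 33 (matches direct enumeration: 33).

|A - A| = 33


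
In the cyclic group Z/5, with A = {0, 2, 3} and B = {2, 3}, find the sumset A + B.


Work in Z/5Z: reduce every sum a + b modulo 5.
Enumerate all 6 pairs:
a = 0: 0+2=2, 0+3=3
a = 2: 2+2=4, 2+3=0
a = 3: 3+2=0, 3+3=1
Distinct residues collected: {0, 1, 2, 3, 4}
|A + B| = 5 (out of 5 total residues).

A + B = {0, 1, 2, 3, 4}


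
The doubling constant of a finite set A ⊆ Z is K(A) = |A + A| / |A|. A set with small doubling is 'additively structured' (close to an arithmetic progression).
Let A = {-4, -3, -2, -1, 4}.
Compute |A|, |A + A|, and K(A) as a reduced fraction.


|A| = 5.
Compute A + A by enumerating all 25 pairs.
A + A = {-8, -7, -6, -5, -4, -3, -2, 0, 1, 2, 3, 8}, so |A + A| = 12.
K = |A + A| / |A| = 12/5 (already in lowest terms) ≈ 2.4000.
Reference: AP of size 5 gives K = 9/5 ≈ 1.8000; a fully generic set of size 5 gives K ≈ 3.0000.

|A| = 5, |A + A| = 12, K = 12/5.


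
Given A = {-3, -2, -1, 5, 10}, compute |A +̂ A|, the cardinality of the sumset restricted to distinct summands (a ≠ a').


Restricted sumset: A +̂ A = {a + a' : a ∈ A, a' ∈ A, a ≠ a'}.
Equivalently, take A + A and drop any sum 2a that is achievable ONLY as a + a for a ∈ A (i.e. sums representable only with equal summands).
Enumerate pairs (a, a') with a < a' (symmetric, so each unordered pair gives one sum; this covers all a ≠ a'):
  -3 + -2 = -5
  -3 + -1 = -4
  -3 + 5 = 2
  -3 + 10 = 7
  -2 + -1 = -3
  -2 + 5 = 3
  -2 + 10 = 8
  -1 + 5 = 4
  -1 + 10 = 9
  5 + 10 = 15
Collected distinct sums: {-5, -4, -3, 2, 3, 4, 7, 8, 9, 15}
|A +̂ A| = 10
(Reference bound: |A +̂ A| ≥ 2|A| - 3 for |A| ≥ 2, with |A| = 5 giving ≥ 7.)

|A +̂ A| = 10


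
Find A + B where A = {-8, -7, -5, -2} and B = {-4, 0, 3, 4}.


A + B = {a + b : a ∈ A, b ∈ B}.
Enumerate all |A|·|B| = 4·4 = 16 pairs (a, b) and collect distinct sums.
a = -8: -8+-4=-12, -8+0=-8, -8+3=-5, -8+4=-4
a = -7: -7+-4=-11, -7+0=-7, -7+3=-4, -7+4=-3
a = -5: -5+-4=-9, -5+0=-5, -5+3=-2, -5+4=-1
a = -2: -2+-4=-6, -2+0=-2, -2+3=1, -2+4=2
Collecting distinct sums: A + B = {-12, -11, -9, -8, -7, -6, -5, -4, -3, -2, -1, 1, 2}
|A + B| = 13

A + B = {-12, -11, -9, -8, -7, -6, -5, -4, -3, -2, -1, 1, 2}


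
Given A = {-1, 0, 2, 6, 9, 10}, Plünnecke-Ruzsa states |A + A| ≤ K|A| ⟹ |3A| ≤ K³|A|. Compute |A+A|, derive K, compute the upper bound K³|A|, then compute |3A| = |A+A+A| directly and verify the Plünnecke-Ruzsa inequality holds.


|A| = 6.
Step 1: Compute A + A by enumerating all 36 pairs.
A + A = {-2, -1, 0, 1, 2, 4, 5, 6, 8, 9, 10, 11, 12, 15, 16, 18, 19, 20}, so |A + A| = 18.
Step 2: Doubling constant K = |A + A|/|A| = 18/6 = 18/6 ≈ 3.0000.
Step 3: Plünnecke-Ruzsa gives |3A| ≤ K³·|A| = (3.0000)³ · 6 ≈ 162.0000.
Step 4: Compute 3A = A + A + A directly by enumerating all triples (a,b,c) ∈ A³; |3A| = 33.
Step 5: Check 33 ≤ 162.0000? Yes ✓.

K = 18/6, Plünnecke-Ruzsa bound K³|A| ≈ 162.0000, |3A| = 33, inequality holds.


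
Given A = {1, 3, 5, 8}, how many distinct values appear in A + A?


A + A = {a + a' : a, a' ∈ A}; |A| = 4.
General bounds: 2|A| - 1 ≤ |A + A| ≤ |A|(|A|+1)/2, i.e. 7 ≤ |A + A| ≤ 10.
Lower bound 2|A|-1 is attained iff A is an arithmetic progression.
Enumerate sums a + a' for a ≤ a' (symmetric, so this suffices):
a = 1: 1+1=2, 1+3=4, 1+5=6, 1+8=9
a = 3: 3+3=6, 3+5=8, 3+8=11
a = 5: 5+5=10, 5+8=13
a = 8: 8+8=16
Distinct sums: {2, 4, 6, 8, 9, 10, 11, 13, 16}
|A + A| = 9

|A + A| = 9


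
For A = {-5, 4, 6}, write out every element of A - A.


A - A = {a - a' : a, a' ∈ A}.
Compute a - a' for each ordered pair (a, a'):
a = -5: -5--5=0, -5-4=-9, -5-6=-11
a = 4: 4--5=9, 4-4=0, 4-6=-2
a = 6: 6--5=11, 6-4=2, 6-6=0
Collecting distinct values (and noting 0 appears from a-a):
A - A = {-11, -9, -2, 0, 2, 9, 11}
|A - A| = 7

A - A = {-11, -9, -2, 0, 2, 9, 11}


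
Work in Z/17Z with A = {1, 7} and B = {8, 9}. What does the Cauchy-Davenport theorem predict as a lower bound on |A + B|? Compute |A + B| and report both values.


Cauchy-Davenport: |A + B| ≥ min(p, |A| + |B| - 1) for A, B nonempty in Z/pZ.
|A| = 2, |B| = 2, p = 17.
CD lower bound = min(17, 2 + 2 - 1) = min(17, 3) = 3.
Compute A + B mod 17 directly:
a = 1: 1+8=9, 1+9=10
a = 7: 7+8=15, 7+9=16
A + B = {9, 10, 15, 16}, so |A + B| = 4.
Verify: 4 ≥ 3? Yes ✓.

CD lower bound = 3, actual |A + B| = 4.


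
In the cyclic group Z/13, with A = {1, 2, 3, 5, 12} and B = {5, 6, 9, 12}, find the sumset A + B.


Work in Z/13Z: reduce every sum a + b modulo 13.
Enumerate all 20 pairs:
a = 1: 1+5=6, 1+6=7, 1+9=10, 1+12=0
a = 2: 2+5=7, 2+6=8, 2+9=11, 2+12=1
a = 3: 3+5=8, 3+6=9, 3+9=12, 3+12=2
a = 5: 5+5=10, 5+6=11, 5+9=1, 5+12=4
a = 12: 12+5=4, 12+6=5, 12+9=8, 12+12=11
Distinct residues collected: {0, 1, 2, 4, 5, 6, 7, 8, 9, 10, 11, 12}
|A + B| = 12 (out of 13 total residues).

A + B = {0, 1, 2, 4, 5, 6, 7, 8, 9, 10, 11, 12}


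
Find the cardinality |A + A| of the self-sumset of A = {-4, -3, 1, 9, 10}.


A + A = {a + a' : a, a' ∈ A}; |A| = 5.
General bounds: 2|A| - 1 ≤ |A + A| ≤ |A|(|A|+1)/2, i.e. 9 ≤ |A + A| ≤ 15.
Lower bound 2|A|-1 is attained iff A is an arithmetic progression.
Enumerate sums a + a' for a ≤ a' (symmetric, so this suffices):
a = -4: -4+-4=-8, -4+-3=-7, -4+1=-3, -4+9=5, -4+10=6
a = -3: -3+-3=-6, -3+1=-2, -3+9=6, -3+10=7
a = 1: 1+1=2, 1+9=10, 1+10=11
a = 9: 9+9=18, 9+10=19
a = 10: 10+10=20
Distinct sums: {-8, -7, -6, -3, -2, 2, 5, 6, 7, 10, 11, 18, 19, 20}
|A + A| = 14

|A + A| = 14


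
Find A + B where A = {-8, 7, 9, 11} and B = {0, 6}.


A + B = {a + b : a ∈ A, b ∈ B}.
Enumerate all |A|·|B| = 4·2 = 8 pairs (a, b) and collect distinct sums.
a = -8: -8+0=-8, -8+6=-2
a = 7: 7+0=7, 7+6=13
a = 9: 9+0=9, 9+6=15
a = 11: 11+0=11, 11+6=17
Collecting distinct sums: A + B = {-8, -2, 7, 9, 11, 13, 15, 17}
|A + B| = 8

A + B = {-8, -2, 7, 9, 11, 13, 15, 17}


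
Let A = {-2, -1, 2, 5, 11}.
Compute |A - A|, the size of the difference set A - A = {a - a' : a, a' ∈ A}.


A - A = {a - a' : a, a' ∈ A}; |A| = 5.
Bounds: 2|A|-1 ≤ |A - A| ≤ |A|² - |A| + 1, i.e. 9 ≤ |A - A| ≤ 21.
Note: 0 ∈ A - A always (from a - a). The set is symmetric: if d ∈ A - A then -d ∈ A - A.
Enumerate nonzero differences d = a - a' with a > a' (then include -d):
Positive differences: {1, 3, 4, 6, 7, 9, 12, 13}
Full difference set: {0} ∪ (positive diffs) ∪ (negative diffs).
|A - A| = 1 + 2·8 = 17 (matches direct enumeration: 17).

|A - A| = 17


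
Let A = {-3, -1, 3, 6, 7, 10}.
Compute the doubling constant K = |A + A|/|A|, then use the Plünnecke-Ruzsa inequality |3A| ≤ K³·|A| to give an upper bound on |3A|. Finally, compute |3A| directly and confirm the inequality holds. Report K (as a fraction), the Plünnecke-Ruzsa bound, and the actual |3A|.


|A| = 6.
Step 1: Compute A + A by enumerating all 36 pairs.
A + A = {-6, -4, -2, 0, 2, 3, 4, 5, 6, 7, 9, 10, 12, 13, 14, 16, 17, 20}, so |A + A| = 18.
Step 2: Doubling constant K = |A + A|/|A| = 18/6 = 18/6 ≈ 3.0000.
Step 3: Plünnecke-Ruzsa gives |3A| ≤ K³·|A| = (3.0000)³ · 6 ≈ 162.0000.
Step 4: Compute 3A = A + A + A directly by enumerating all triples (a,b,c) ∈ A³; |3A| = 33.
Step 5: Check 33 ≤ 162.0000? Yes ✓.

K = 18/6, Plünnecke-Ruzsa bound K³|A| ≈ 162.0000, |3A| = 33, inequality holds.


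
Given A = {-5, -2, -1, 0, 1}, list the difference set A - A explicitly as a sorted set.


A - A = {a - a' : a, a' ∈ A}.
Compute a - a' for each ordered pair (a, a'):
a = -5: -5--5=0, -5--2=-3, -5--1=-4, -5-0=-5, -5-1=-6
a = -2: -2--5=3, -2--2=0, -2--1=-1, -2-0=-2, -2-1=-3
a = -1: -1--5=4, -1--2=1, -1--1=0, -1-0=-1, -1-1=-2
a = 0: 0--5=5, 0--2=2, 0--1=1, 0-0=0, 0-1=-1
a = 1: 1--5=6, 1--2=3, 1--1=2, 1-0=1, 1-1=0
Collecting distinct values (and noting 0 appears from a-a):
A - A = {-6, -5, -4, -3, -2, -1, 0, 1, 2, 3, 4, 5, 6}
|A - A| = 13

A - A = {-6, -5, -4, -3, -2, -1, 0, 1, 2, 3, 4, 5, 6}


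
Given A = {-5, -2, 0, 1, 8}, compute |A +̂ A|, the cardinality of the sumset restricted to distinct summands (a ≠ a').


Restricted sumset: A +̂ A = {a + a' : a ∈ A, a' ∈ A, a ≠ a'}.
Equivalently, take A + A and drop any sum 2a that is achievable ONLY as a + a for a ∈ A (i.e. sums representable only with equal summands).
Enumerate pairs (a, a') with a < a' (symmetric, so each unordered pair gives one sum; this covers all a ≠ a'):
  -5 + -2 = -7
  -5 + 0 = -5
  -5 + 1 = -4
  -5 + 8 = 3
  -2 + 0 = -2
  -2 + 1 = -1
  -2 + 8 = 6
  0 + 1 = 1
  0 + 8 = 8
  1 + 8 = 9
Collected distinct sums: {-7, -5, -4, -2, -1, 1, 3, 6, 8, 9}
|A +̂ A| = 10
(Reference bound: |A +̂ A| ≥ 2|A| - 3 for |A| ≥ 2, with |A| = 5 giving ≥ 7.)

|A +̂ A| = 10


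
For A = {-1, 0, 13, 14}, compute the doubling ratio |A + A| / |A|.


|A| = 4.
Compute A + A by enumerating all 16 pairs.
A + A = {-2, -1, 0, 12, 13, 14, 26, 27, 28}, so |A + A| = 9.
K = |A + A| / |A| = 9/4 (already in lowest terms) ≈ 2.2500.
Reference: AP of size 4 gives K = 7/4 ≈ 1.7500; a fully generic set of size 4 gives K ≈ 2.5000.

|A| = 4, |A + A| = 9, K = 9/4.


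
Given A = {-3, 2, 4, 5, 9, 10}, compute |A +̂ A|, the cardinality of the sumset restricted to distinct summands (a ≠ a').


Restricted sumset: A +̂ A = {a + a' : a ∈ A, a' ∈ A, a ≠ a'}.
Equivalently, take A + A and drop any sum 2a that is achievable ONLY as a + a for a ∈ A (i.e. sums representable only with equal summands).
Enumerate pairs (a, a') with a < a' (symmetric, so each unordered pair gives one sum; this covers all a ≠ a'):
  -3 + 2 = -1
  -3 + 4 = 1
  -3 + 5 = 2
  -3 + 9 = 6
  -3 + 10 = 7
  2 + 4 = 6
  2 + 5 = 7
  2 + 9 = 11
  2 + 10 = 12
  4 + 5 = 9
  4 + 9 = 13
  4 + 10 = 14
  5 + 9 = 14
  5 + 10 = 15
  9 + 10 = 19
Collected distinct sums: {-1, 1, 2, 6, 7, 9, 11, 12, 13, 14, 15, 19}
|A +̂ A| = 12
(Reference bound: |A +̂ A| ≥ 2|A| - 3 for |A| ≥ 2, with |A| = 6 giving ≥ 9.)

|A +̂ A| = 12


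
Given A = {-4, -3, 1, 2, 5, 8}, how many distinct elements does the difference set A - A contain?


A - A = {a - a' : a, a' ∈ A}; |A| = 6.
Bounds: 2|A|-1 ≤ |A - A| ≤ |A|² - |A| + 1, i.e. 11 ≤ |A - A| ≤ 31.
Note: 0 ∈ A - A always (from a - a). The set is symmetric: if d ∈ A - A then -d ∈ A - A.
Enumerate nonzero differences d = a - a' with a > a' (then include -d):
Positive differences: {1, 3, 4, 5, 6, 7, 8, 9, 11, 12}
Full difference set: {0} ∪ (positive diffs) ∪ (negative diffs).
|A - A| = 1 + 2·10 = 21 (matches direct enumeration: 21).

|A - A| = 21


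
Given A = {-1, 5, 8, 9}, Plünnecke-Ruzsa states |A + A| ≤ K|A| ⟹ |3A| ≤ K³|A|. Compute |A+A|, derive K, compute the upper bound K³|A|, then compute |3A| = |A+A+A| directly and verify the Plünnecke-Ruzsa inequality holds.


|A| = 4.
Step 1: Compute A + A by enumerating all 16 pairs.
A + A = {-2, 4, 7, 8, 10, 13, 14, 16, 17, 18}, so |A + A| = 10.
Step 2: Doubling constant K = |A + A|/|A| = 10/4 = 10/4 ≈ 2.5000.
Step 3: Plünnecke-Ruzsa gives |3A| ≤ K³·|A| = (2.5000)³ · 4 ≈ 62.5000.
Step 4: Compute 3A = A + A + A directly by enumerating all triples (a,b,c) ∈ A³; |3A| = 19.
Step 5: Check 19 ≤ 62.5000? Yes ✓.

K = 10/4, Plünnecke-Ruzsa bound K³|A| ≈ 62.5000, |3A| = 19, inequality holds.


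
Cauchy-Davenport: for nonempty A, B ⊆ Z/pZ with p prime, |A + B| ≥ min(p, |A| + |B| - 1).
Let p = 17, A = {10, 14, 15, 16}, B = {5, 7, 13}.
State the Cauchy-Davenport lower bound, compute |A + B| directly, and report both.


Cauchy-Davenport: |A + B| ≥ min(p, |A| + |B| - 1) for A, B nonempty in Z/pZ.
|A| = 4, |B| = 3, p = 17.
CD lower bound = min(17, 4 + 3 - 1) = min(17, 6) = 6.
Compute A + B mod 17 directly:
a = 10: 10+5=15, 10+7=0, 10+13=6
a = 14: 14+5=2, 14+7=4, 14+13=10
a = 15: 15+5=3, 15+7=5, 15+13=11
a = 16: 16+5=4, 16+7=6, 16+13=12
A + B = {0, 2, 3, 4, 5, 6, 10, 11, 12, 15}, so |A + B| = 10.
Verify: 10 ≥ 6? Yes ✓.

CD lower bound = 6, actual |A + B| = 10.


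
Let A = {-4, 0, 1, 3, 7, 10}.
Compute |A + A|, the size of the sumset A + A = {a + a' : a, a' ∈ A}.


A + A = {a + a' : a, a' ∈ A}; |A| = 6.
General bounds: 2|A| - 1 ≤ |A + A| ≤ |A|(|A|+1)/2, i.e. 11 ≤ |A + A| ≤ 21.
Lower bound 2|A|-1 is attained iff A is an arithmetic progression.
Enumerate sums a + a' for a ≤ a' (symmetric, so this suffices):
a = -4: -4+-4=-8, -4+0=-4, -4+1=-3, -4+3=-1, -4+7=3, -4+10=6
a = 0: 0+0=0, 0+1=1, 0+3=3, 0+7=7, 0+10=10
a = 1: 1+1=2, 1+3=4, 1+7=8, 1+10=11
a = 3: 3+3=6, 3+7=10, 3+10=13
a = 7: 7+7=14, 7+10=17
a = 10: 10+10=20
Distinct sums: {-8, -4, -3, -1, 0, 1, 2, 3, 4, 6, 7, 8, 10, 11, 13, 14, 17, 20}
|A + A| = 18

|A + A| = 18


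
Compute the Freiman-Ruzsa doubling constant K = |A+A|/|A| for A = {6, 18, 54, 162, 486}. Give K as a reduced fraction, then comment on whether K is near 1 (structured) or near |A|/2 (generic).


|A| = 5.
Compute A + A by enumerating all 25 pairs.
A + A = {12, 24, 36, 60, 72, 108, 168, 180, 216, 324, 492, 504, 540, 648, 972}, so |A + A| = 15.
K = |A + A| / |A| = 15/5 = 3/1 ≈ 3.0000.
Reference: AP of size 5 gives K = 9/5 ≈ 1.8000; a fully generic set of size 5 gives K ≈ 3.0000.

|A| = 5, |A + A| = 15, K = 15/5 = 3/1.


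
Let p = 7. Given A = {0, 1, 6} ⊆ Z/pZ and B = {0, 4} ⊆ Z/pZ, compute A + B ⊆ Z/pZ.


Work in Z/7Z: reduce every sum a + b modulo 7.
Enumerate all 6 pairs:
a = 0: 0+0=0, 0+4=4
a = 1: 1+0=1, 1+4=5
a = 6: 6+0=6, 6+4=3
Distinct residues collected: {0, 1, 3, 4, 5, 6}
|A + B| = 6 (out of 7 total residues).

A + B = {0, 1, 3, 4, 5, 6}


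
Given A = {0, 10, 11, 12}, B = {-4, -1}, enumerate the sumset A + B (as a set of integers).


A + B = {a + b : a ∈ A, b ∈ B}.
Enumerate all |A|·|B| = 4·2 = 8 pairs (a, b) and collect distinct sums.
a = 0: 0+-4=-4, 0+-1=-1
a = 10: 10+-4=6, 10+-1=9
a = 11: 11+-4=7, 11+-1=10
a = 12: 12+-4=8, 12+-1=11
Collecting distinct sums: A + B = {-4, -1, 6, 7, 8, 9, 10, 11}
|A + B| = 8

A + B = {-4, -1, 6, 7, 8, 9, 10, 11}


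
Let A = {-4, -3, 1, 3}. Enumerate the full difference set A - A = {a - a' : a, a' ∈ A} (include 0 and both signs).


A - A = {a - a' : a, a' ∈ A}.
Compute a - a' for each ordered pair (a, a'):
a = -4: -4--4=0, -4--3=-1, -4-1=-5, -4-3=-7
a = -3: -3--4=1, -3--3=0, -3-1=-4, -3-3=-6
a = 1: 1--4=5, 1--3=4, 1-1=0, 1-3=-2
a = 3: 3--4=7, 3--3=6, 3-1=2, 3-3=0
Collecting distinct values (and noting 0 appears from a-a):
A - A = {-7, -6, -5, -4, -2, -1, 0, 1, 2, 4, 5, 6, 7}
|A - A| = 13

A - A = {-7, -6, -5, -4, -2, -1, 0, 1, 2, 4, 5, 6, 7}


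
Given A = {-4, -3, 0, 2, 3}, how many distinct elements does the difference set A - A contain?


A - A = {a - a' : a, a' ∈ A}; |A| = 5.
Bounds: 2|A|-1 ≤ |A - A| ≤ |A|² - |A| + 1, i.e. 9 ≤ |A - A| ≤ 21.
Note: 0 ∈ A - A always (from a - a). The set is symmetric: if d ∈ A - A then -d ∈ A - A.
Enumerate nonzero differences d = a - a' with a > a' (then include -d):
Positive differences: {1, 2, 3, 4, 5, 6, 7}
Full difference set: {0} ∪ (positive diffs) ∪ (negative diffs).
|A - A| = 1 + 2·7 = 15 (matches direct enumeration: 15).

|A - A| = 15


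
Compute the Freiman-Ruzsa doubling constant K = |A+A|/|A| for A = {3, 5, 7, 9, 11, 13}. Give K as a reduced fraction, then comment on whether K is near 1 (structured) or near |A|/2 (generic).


|A| = 6.
Compute A + A by enumerating all 36 pairs.
A + A = {6, 8, 10, 12, 14, 16, 18, 20, 22, 24, 26}, so |A + A| = 11.
K = |A + A| / |A| = 11/6 (already in lowest terms) ≈ 1.8333.
Reference: AP of size 6 gives K = 11/6 ≈ 1.8333; a fully generic set of size 6 gives K ≈ 3.5000.

|A| = 6, |A + A| = 11, K = 11/6.


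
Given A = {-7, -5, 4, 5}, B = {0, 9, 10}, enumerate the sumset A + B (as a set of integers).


A + B = {a + b : a ∈ A, b ∈ B}.
Enumerate all |A|·|B| = 4·3 = 12 pairs (a, b) and collect distinct sums.
a = -7: -7+0=-7, -7+9=2, -7+10=3
a = -5: -5+0=-5, -5+9=4, -5+10=5
a = 4: 4+0=4, 4+9=13, 4+10=14
a = 5: 5+0=5, 5+9=14, 5+10=15
Collecting distinct sums: A + B = {-7, -5, 2, 3, 4, 5, 13, 14, 15}
|A + B| = 9

A + B = {-7, -5, 2, 3, 4, 5, 13, 14, 15}


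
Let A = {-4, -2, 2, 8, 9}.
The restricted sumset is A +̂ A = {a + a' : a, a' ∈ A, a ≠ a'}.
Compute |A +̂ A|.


Restricted sumset: A +̂ A = {a + a' : a ∈ A, a' ∈ A, a ≠ a'}.
Equivalently, take A + A and drop any sum 2a that is achievable ONLY as a + a for a ∈ A (i.e. sums representable only with equal summands).
Enumerate pairs (a, a') with a < a' (symmetric, so each unordered pair gives one sum; this covers all a ≠ a'):
  -4 + -2 = -6
  -4 + 2 = -2
  -4 + 8 = 4
  -4 + 9 = 5
  -2 + 2 = 0
  -2 + 8 = 6
  -2 + 9 = 7
  2 + 8 = 10
  2 + 9 = 11
  8 + 9 = 17
Collected distinct sums: {-6, -2, 0, 4, 5, 6, 7, 10, 11, 17}
|A +̂ A| = 10
(Reference bound: |A +̂ A| ≥ 2|A| - 3 for |A| ≥ 2, with |A| = 5 giving ≥ 7.)

|A +̂ A| = 10


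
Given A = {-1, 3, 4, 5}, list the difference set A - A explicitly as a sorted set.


A - A = {a - a' : a, a' ∈ A}.
Compute a - a' for each ordered pair (a, a'):
a = -1: -1--1=0, -1-3=-4, -1-4=-5, -1-5=-6
a = 3: 3--1=4, 3-3=0, 3-4=-1, 3-5=-2
a = 4: 4--1=5, 4-3=1, 4-4=0, 4-5=-1
a = 5: 5--1=6, 5-3=2, 5-4=1, 5-5=0
Collecting distinct values (and noting 0 appears from a-a):
A - A = {-6, -5, -4, -2, -1, 0, 1, 2, 4, 5, 6}
|A - A| = 11

A - A = {-6, -5, -4, -2, -1, 0, 1, 2, 4, 5, 6}


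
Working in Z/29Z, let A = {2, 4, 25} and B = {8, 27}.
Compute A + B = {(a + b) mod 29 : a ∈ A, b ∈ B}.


Work in Z/29Z: reduce every sum a + b modulo 29.
Enumerate all 6 pairs:
a = 2: 2+8=10, 2+27=0
a = 4: 4+8=12, 4+27=2
a = 25: 25+8=4, 25+27=23
Distinct residues collected: {0, 2, 4, 10, 12, 23}
|A + B| = 6 (out of 29 total residues).

A + B = {0, 2, 4, 10, 12, 23}


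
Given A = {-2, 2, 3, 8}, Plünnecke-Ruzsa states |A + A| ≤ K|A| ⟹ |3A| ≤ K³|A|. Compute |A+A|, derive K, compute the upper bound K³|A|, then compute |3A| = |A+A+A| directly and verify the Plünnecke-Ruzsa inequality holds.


|A| = 4.
Step 1: Compute A + A by enumerating all 16 pairs.
A + A = {-4, 0, 1, 4, 5, 6, 10, 11, 16}, so |A + A| = 9.
Step 2: Doubling constant K = |A + A|/|A| = 9/4 = 9/4 ≈ 2.2500.
Step 3: Plünnecke-Ruzsa gives |3A| ≤ K³·|A| = (2.2500)³ · 4 ≈ 45.5625.
Step 4: Compute 3A = A + A + A directly by enumerating all triples (a,b,c) ∈ A³; |3A| = 16.
Step 5: Check 16 ≤ 45.5625? Yes ✓.

K = 9/4, Plünnecke-Ruzsa bound K³|A| ≈ 45.5625, |3A| = 16, inequality holds.


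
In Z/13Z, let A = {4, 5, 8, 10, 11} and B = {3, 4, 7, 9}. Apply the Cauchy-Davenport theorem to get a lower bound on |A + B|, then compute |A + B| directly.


Cauchy-Davenport: |A + B| ≥ min(p, |A| + |B| - 1) for A, B nonempty in Z/pZ.
|A| = 5, |B| = 4, p = 13.
CD lower bound = min(13, 5 + 4 - 1) = min(13, 8) = 8.
Compute A + B mod 13 directly:
a = 4: 4+3=7, 4+4=8, 4+7=11, 4+9=0
a = 5: 5+3=8, 5+4=9, 5+7=12, 5+9=1
a = 8: 8+3=11, 8+4=12, 8+7=2, 8+9=4
a = 10: 10+3=0, 10+4=1, 10+7=4, 10+9=6
a = 11: 11+3=1, 11+4=2, 11+7=5, 11+9=7
A + B = {0, 1, 2, 4, 5, 6, 7, 8, 9, 11, 12}, so |A + B| = 11.
Verify: 11 ≥ 8? Yes ✓.

CD lower bound = 8, actual |A + B| = 11.


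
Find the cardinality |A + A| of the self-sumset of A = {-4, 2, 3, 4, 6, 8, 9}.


A + A = {a + a' : a, a' ∈ A}; |A| = 7.
General bounds: 2|A| - 1 ≤ |A + A| ≤ |A|(|A|+1)/2, i.e. 13 ≤ |A + A| ≤ 28.
Lower bound 2|A|-1 is attained iff A is an arithmetic progression.
Enumerate sums a + a' for a ≤ a' (symmetric, so this suffices):
a = -4: -4+-4=-8, -4+2=-2, -4+3=-1, -4+4=0, -4+6=2, -4+8=4, -4+9=5
a = 2: 2+2=4, 2+3=5, 2+4=6, 2+6=8, 2+8=10, 2+9=11
a = 3: 3+3=6, 3+4=7, 3+6=9, 3+8=11, 3+9=12
a = 4: 4+4=8, 4+6=10, 4+8=12, 4+9=13
a = 6: 6+6=12, 6+8=14, 6+9=15
a = 8: 8+8=16, 8+9=17
a = 9: 9+9=18
Distinct sums: {-8, -2, -1, 0, 2, 4, 5, 6, 7, 8, 9, 10, 11, 12, 13, 14, 15, 16, 17, 18}
|A + A| = 20

|A + A| = 20


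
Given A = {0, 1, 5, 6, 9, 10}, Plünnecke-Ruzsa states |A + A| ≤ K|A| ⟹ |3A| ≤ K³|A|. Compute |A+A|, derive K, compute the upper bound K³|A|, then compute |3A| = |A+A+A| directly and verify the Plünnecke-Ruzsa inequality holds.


|A| = 6.
Step 1: Compute A + A by enumerating all 36 pairs.
A + A = {0, 1, 2, 5, 6, 7, 9, 10, 11, 12, 14, 15, 16, 18, 19, 20}, so |A + A| = 16.
Step 2: Doubling constant K = |A + A|/|A| = 16/6 = 16/6 ≈ 2.6667.
Step 3: Plünnecke-Ruzsa gives |3A| ≤ K³·|A| = (2.6667)³ · 6 ≈ 113.7778.
Step 4: Compute 3A = A + A + A directly by enumerating all triples (a,b,c) ∈ A³; |3A| = 30.
Step 5: Check 30 ≤ 113.7778? Yes ✓.

K = 16/6, Plünnecke-Ruzsa bound K³|A| ≈ 113.7778, |3A| = 30, inequality holds.


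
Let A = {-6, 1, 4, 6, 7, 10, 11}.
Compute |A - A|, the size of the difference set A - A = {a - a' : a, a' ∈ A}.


A - A = {a - a' : a, a' ∈ A}; |A| = 7.
Bounds: 2|A|-1 ≤ |A - A| ≤ |A|² - |A| + 1, i.e. 13 ≤ |A - A| ≤ 43.
Note: 0 ∈ A - A always (from a - a). The set is symmetric: if d ∈ A - A then -d ∈ A - A.
Enumerate nonzero differences d = a - a' with a > a' (then include -d):
Positive differences: {1, 2, 3, 4, 5, 6, 7, 9, 10, 12, 13, 16, 17}
Full difference set: {0} ∪ (positive diffs) ∪ (negative diffs).
|A - A| = 1 + 2·13 = 27 (matches direct enumeration: 27).

|A - A| = 27


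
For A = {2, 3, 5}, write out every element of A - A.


A - A = {a - a' : a, a' ∈ A}.
Compute a - a' for each ordered pair (a, a'):
a = 2: 2-2=0, 2-3=-1, 2-5=-3
a = 3: 3-2=1, 3-3=0, 3-5=-2
a = 5: 5-2=3, 5-3=2, 5-5=0
Collecting distinct values (and noting 0 appears from a-a):
A - A = {-3, -2, -1, 0, 1, 2, 3}
|A - A| = 7

A - A = {-3, -2, -1, 0, 1, 2, 3}


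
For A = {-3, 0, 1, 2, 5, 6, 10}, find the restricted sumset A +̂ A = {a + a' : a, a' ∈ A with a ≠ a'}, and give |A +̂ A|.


Restricted sumset: A +̂ A = {a + a' : a ∈ A, a' ∈ A, a ≠ a'}.
Equivalently, take A + A and drop any sum 2a that is achievable ONLY as a + a for a ∈ A (i.e. sums representable only with equal summands).
Enumerate pairs (a, a') with a < a' (symmetric, so each unordered pair gives one sum; this covers all a ≠ a'):
  -3 + 0 = -3
  -3 + 1 = -2
  -3 + 2 = -1
  -3 + 5 = 2
  -3 + 6 = 3
  -3 + 10 = 7
  0 + 1 = 1
  0 + 2 = 2
  0 + 5 = 5
  0 + 6 = 6
  0 + 10 = 10
  1 + 2 = 3
  1 + 5 = 6
  1 + 6 = 7
  1 + 10 = 11
  2 + 5 = 7
  2 + 6 = 8
  2 + 10 = 12
  5 + 6 = 11
  5 + 10 = 15
  6 + 10 = 16
Collected distinct sums: {-3, -2, -1, 1, 2, 3, 5, 6, 7, 8, 10, 11, 12, 15, 16}
|A +̂ A| = 15
(Reference bound: |A +̂ A| ≥ 2|A| - 3 for |A| ≥ 2, with |A| = 7 giving ≥ 11.)

|A +̂ A| = 15


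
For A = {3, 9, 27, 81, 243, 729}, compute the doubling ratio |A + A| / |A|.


|A| = 6.
Compute A + A by enumerating all 36 pairs.
A + A = {6, 12, 18, 30, 36, 54, 84, 90, 108, 162, 246, 252, 270, 324, 486, 732, 738, 756, 810, 972, 1458}, so |A + A| = 21.
K = |A + A| / |A| = 21/6 = 7/2 ≈ 3.5000.
Reference: AP of size 6 gives K = 11/6 ≈ 1.8333; a fully generic set of size 6 gives K ≈ 3.5000.

|A| = 6, |A + A| = 21, K = 21/6 = 7/2.


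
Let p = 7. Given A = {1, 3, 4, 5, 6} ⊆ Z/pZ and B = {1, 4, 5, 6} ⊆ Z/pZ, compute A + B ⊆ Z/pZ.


Work in Z/7Z: reduce every sum a + b modulo 7.
Enumerate all 20 pairs:
a = 1: 1+1=2, 1+4=5, 1+5=6, 1+6=0
a = 3: 3+1=4, 3+4=0, 3+5=1, 3+6=2
a = 4: 4+1=5, 4+4=1, 4+5=2, 4+6=3
a = 5: 5+1=6, 5+4=2, 5+5=3, 5+6=4
a = 6: 6+1=0, 6+4=3, 6+5=4, 6+6=5
Distinct residues collected: {0, 1, 2, 3, 4, 5, 6}
|A + B| = 7 (out of 7 total residues).

A + B = {0, 1, 2, 3, 4, 5, 6}


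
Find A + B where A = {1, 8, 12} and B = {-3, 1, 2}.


A + B = {a + b : a ∈ A, b ∈ B}.
Enumerate all |A|·|B| = 3·3 = 9 pairs (a, b) and collect distinct sums.
a = 1: 1+-3=-2, 1+1=2, 1+2=3
a = 8: 8+-3=5, 8+1=9, 8+2=10
a = 12: 12+-3=9, 12+1=13, 12+2=14
Collecting distinct sums: A + B = {-2, 2, 3, 5, 9, 10, 13, 14}
|A + B| = 8

A + B = {-2, 2, 3, 5, 9, 10, 13, 14}


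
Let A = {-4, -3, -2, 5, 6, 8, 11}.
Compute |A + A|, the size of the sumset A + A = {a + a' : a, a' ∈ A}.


A + A = {a + a' : a, a' ∈ A}; |A| = 7.
General bounds: 2|A| - 1 ≤ |A + A| ≤ |A|(|A|+1)/2, i.e. 13 ≤ |A + A| ≤ 28.
Lower bound 2|A|-1 is attained iff A is an arithmetic progression.
Enumerate sums a + a' for a ≤ a' (symmetric, so this suffices):
a = -4: -4+-4=-8, -4+-3=-7, -4+-2=-6, -4+5=1, -4+6=2, -4+8=4, -4+11=7
a = -3: -3+-3=-6, -3+-2=-5, -3+5=2, -3+6=3, -3+8=5, -3+11=8
a = -2: -2+-2=-4, -2+5=3, -2+6=4, -2+8=6, -2+11=9
a = 5: 5+5=10, 5+6=11, 5+8=13, 5+11=16
a = 6: 6+6=12, 6+8=14, 6+11=17
a = 8: 8+8=16, 8+11=19
a = 11: 11+11=22
Distinct sums: {-8, -7, -6, -5, -4, 1, 2, 3, 4, 5, 6, 7, 8, 9, 10, 11, 12, 13, 14, 16, 17, 19, 22}
|A + A| = 23

|A + A| = 23


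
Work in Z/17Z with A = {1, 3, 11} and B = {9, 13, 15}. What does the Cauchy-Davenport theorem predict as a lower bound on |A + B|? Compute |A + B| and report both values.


Cauchy-Davenport: |A + B| ≥ min(p, |A| + |B| - 1) for A, B nonempty in Z/pZ.
|A| = 3, |B| = 3, p = 17.
CD lower bound = min(17, 3 + 3 - 1) = min(17, 5) = 5.
Compute A + B mod 17 directly:
a = 1: 1+9=10, 1+13=14, 1+15=16
a = 3: 3+9=12, 3+13=16, 3+15=1
a = 11: 11+9=3, 11+13=7, 11+15=9
A + B = {1, 3, 7, 9, 10, 12, 14, 16}, so |A + B| = 8.
Verify: 8 ≥ 5? Yes ✓.

CD lower bound = 5, actual |A + B| = 8.


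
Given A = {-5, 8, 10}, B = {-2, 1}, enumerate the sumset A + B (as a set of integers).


A + B = {a + b : a ∈ A, b ∈ B}.
Enumerate all |A|·|B| = 3·2 = 6 pairs (a, b) and collect distinct sums.
a = -5: -5+-2=-7, -5+1=-4
a = 8: 8+-2=6, 8+1=9
a = 10: 10+-2=8, 10+1=11
Collecting distinct sums: A + B = {-7, -4, 6, 8, 9, 11}
|A + B| = 6

A + B = {-7, -4, 6, 8, 9, 11}


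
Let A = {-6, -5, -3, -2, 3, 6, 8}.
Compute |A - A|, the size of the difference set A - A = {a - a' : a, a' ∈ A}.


A - A = {a - a' : a, a' ∈ A}; |A| = 7.
Bounds: 2|A|-1 ≤ |A - A| ≤ |A|² - |A| + 1, i.e. 13 ≤ |A - A| ≤ 43.
Note: 0 ∈ A - A always (from a - a). The set is symmetric: if d ∈ A - A then -d ∈ A - A.
Enumerate nonzero differences d = a - a' with a > a' (then include -d):
Positive differences: {1, 2, 3, 4, 5, 6, 8, 9, 10, 11, 12, 13, 14}
Full difference set: {0} ∪ (positive diffs) ∪ (negative diffs).
|A - A| = 1 + 2·13 = 27 (matches direct enumeration: 27).

|A - A| = 27


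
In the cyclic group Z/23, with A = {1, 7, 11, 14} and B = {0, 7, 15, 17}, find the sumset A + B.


Work in Z/23Z: reduce every sum a + b modulo 23.
Enumerate all 16 pairs:
a = 1: 1+0=1, 1+7=8, 1+15=16, 1+17=18
a = 7: 7+0=7, 7+7=14, 7+15=22, 7+17=1
a = 11: 11+0=11, 11+7=18, 11+15=3, 11+17=5
a = 14: 14+0=14, 14+7=21, 14+15=6, 14+17=8
Distinct residues collected: {1, 3, 5, 6, 7, 8, 11, 14, 16, 18, 21, 22}
|A + B| = 12 (out of 23 total residues).

A + B = {1, 3, 5, 6, 7, 8, 11, 14, 16, 18, 21, 22}


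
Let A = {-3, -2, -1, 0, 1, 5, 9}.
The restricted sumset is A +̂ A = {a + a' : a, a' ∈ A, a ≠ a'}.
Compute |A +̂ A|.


Restricted sumset: A +̂ A = {a + a' : a ∈ A, a' ∈ A, a ≠ a'}.
Equivalently, take A + A and drop any sum 2a that is achievable ONLY as a + a for a ∈ A (i.e. sums representable only with equal summands).
Enumerate pairs (a, a') with a < a' (symmetric, so each unordered pair gives one sum; this covers all a ≠ a'):
  -3 + -2 = -5
  -3 + -1 = -4
  -3 + 0 = -3
  -3 + 1 = -2
  -3 + 5 = 2
  -3 + 9 = 6
  -2 + -1 = -3
  -2 + 0 = -2
  -2 + 1 = -1
  -2 + 5 = 3
  -2 + 9 = 7
  -1 + 0 = -1
  -1 + 1 = 0
  -1 + 5 = 4
  -1 + 9 = 8
  0 + 1 = 1
  0 + 5 = 5
  0 + 9 = 9
  1 + 5 = 6
  1 + 9 = 10
  5 + 9 = 14
Collected distinct sums: {-5, -4, -3, -2, -1, 0, 1, 2, 3, 4, 5, 6, 7, 8, 9, 10, 14}
|A +̂ A| = 17
(Reference bound: |A +̂ A| ≥ 2|A| - 3 for |A| ≥ 2, with |A| = 7 giving ≥ 11.)

|A +̂ A| = 17


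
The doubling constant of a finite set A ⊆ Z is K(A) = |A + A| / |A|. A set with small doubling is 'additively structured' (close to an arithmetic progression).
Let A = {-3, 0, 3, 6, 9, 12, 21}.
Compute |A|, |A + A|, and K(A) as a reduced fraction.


|A| = 7.
Compute A + A by enumerating all 49 pairs.
A + A = {-6, -3, 0, 3, 6, 9, 12, 15, 18, 21, 24, 27, 30, 33, 42}, so |A + A| = 15.
K = |A + A| / |A| = 15/7 (already in lowest terms) ≈ 2.1429.
Reference: AP of size 7 gives K = 13/7 ≈ 1.8571; a fully generic set of size 7 gives K ≈ 4.0000.

|A| = 7, |A + A| = 15, K = 15/7.


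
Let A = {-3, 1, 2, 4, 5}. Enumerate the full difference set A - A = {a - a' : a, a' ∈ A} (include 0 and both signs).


A - A = {a - a' : a, a' ∈ A}.
Compute a - a' for each ordered pair (a, a'):
a = -3: -3--3=0, -3-1=-4, -3-2=-5, -3-4=-7, -3-5=-8
a = 1: 1--3=4, 1-1=0, 1-2=-1, 1-4=-3, 1-5=-4
a = 2: 2--3=5, 2-1=1, 2-2=0, 2-4=-2, 2-5=-3
a = 4: 4--3=7, 4-1=3, 4-2=2, 4-4=0, 4-5=-1
a = 5: 5--3=8, 5-1=4, 5-2=3, 5-4=1, 5-5=0
Collecting distinct values (and noting 0 appears from a-a):
A - A = {-8, -7, -5, -4, -3, -2, -1, 0, 1, 2, 3, 4, 5, 7, 8}
|A - A| = 15

A - A = {-8, -7, -5, -4, -3, -2, -1, 0, 1, 2, 3, 4, 5, 7, 8}


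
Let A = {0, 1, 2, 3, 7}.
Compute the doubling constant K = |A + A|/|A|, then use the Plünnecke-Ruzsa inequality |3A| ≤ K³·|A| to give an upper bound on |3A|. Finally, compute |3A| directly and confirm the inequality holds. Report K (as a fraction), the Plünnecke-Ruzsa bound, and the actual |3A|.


|A| = 5.
Step 1: Compute A + A by enumerating all 25 pairs.
A + A = {0, 1, 2, 3, 4, 5, 6, 7, 8, 9, 10, 14}, so |A + A| = 12.
Step 2: Doubling constant K = |A + A|/|A| = 12/5 = 12/5 ≈ 2.4000.
Step 3: Plünnecke-Ruzsa gives |3A| ≤ K³·|A| = (2.4000)³ · 5 ≈ 69.1200.
Step 4: Compute 3A = A + A + A directly by enumerating all triples (a,b,c) ∈ A³; |3A| = 19.
Step 5: Check 19 ≤ 69.1200? Yes ✓.

K = 12/5, Plünnecke-Ruzsa bound K³|A| ≈ 69.1200, |3A| = 19, inequality holds.


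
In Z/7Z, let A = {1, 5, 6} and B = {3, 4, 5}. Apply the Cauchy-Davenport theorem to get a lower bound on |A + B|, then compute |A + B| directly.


Cauchy-Davenport: |A + B| ≥ min(p, |A| + |B| - 1) for A, B nonempty in Z/pZ.
|A| = 3, |B| = 3, p = 7.
CD lower bound = min(7, 3 + 3 - 1) = min(7, 5) = 5.
Compute A + B mod 7 directly:
a = 1: 1+3=4, 1+4=5, 1+5=6
a = 5: 5+3=1, 5+4=2, 5+5=3
a = 6: 6+3=2, 6+4=3, 6+5=4
A + B = {1, 2, 3, 4, 5, 6}, so |A + B| = 6.
Verify: 6 ≥ 5? Yes ✓.

CD lower bound = 5, actual |A + B| = 6.


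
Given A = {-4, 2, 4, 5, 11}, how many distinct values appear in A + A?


A + A = {a + a' : a, a' ∈ A}; |A| = 5.
General bounds: 2|A| - 1 ≤ |A + A| ≤ |A|(|A|+1)/2, i.e. 9 ≤ |A + A| ≤ 15.
Lower bound 2|A|-1 is attained iff A is an arithmetic progression.
Enumerate sums a + a' for a ≤ a' (symmetric, so this suffices):
a = -4: -4+-4=-8, -4+2=-2, -4+4=0, -4+5=1, -4+11=7
a = 2: 2+2=4, 2+4=6, 2+5=7, 2+11=13
a = 4: 4+4=8, 4+5=9, 4+11=15
a = 5: 5+5=10, 5+11=16
a = 11: 11+11=22
Distinct sums: {-8, -2, 0, 1, 4, 6, 7, 8, 9, 10, 13, 15, 16, 22}
|A + A| = 14

|A + A| = 14


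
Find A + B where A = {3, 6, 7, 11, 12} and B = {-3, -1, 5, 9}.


A + B = {a + b : a ∈ A, b ∈ B}.
Enumerate all |A|·|B| = 5·4 = 20 pairs (a, b) and collect distinct sums.
a = 3: 3+-3=0, 3+-1=2, 3+5=8, 3+9=12
a = 6: 6+-3=3, 6+-1=5, 6+5=11, 6+9=15
a = 7: 7+-3=4, 7+-1=6, 7+5=12, 7+9=16
a = 11: 11+-3=8, 11+-1=10, 11+5=16, 11+9=20
a = 12: 12+-3=9, 12+-1=11, 12+5=17, 12+9=21
Collecting distinct sums: A + B = {0, 2, 3, 4, 5, 6, 8, 9, 10, 11, 12, 15, 16, 17, 20, 21}
|A + B| = 16

A + B = {0, 2, 3, 4, 5, 6, 8, 9, 10, 11, 12, 15, 16, 17, 20, 21}


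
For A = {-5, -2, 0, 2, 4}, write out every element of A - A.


A - A = {a - a' : a, a' ∈ A}.
Compute a - a' for each ordered pair (a, a'):
a = -5: -5--5=0, -5--2=-3, -5-0=-5, -5-2=-7, -5-4=-9
a = -2: -2--5=3, -2--2=0, -2-0=-2, -2-2=-4, -2-4=-6
a = 0: 0--5=5, 0--2=2, 0-0=0, 0-2=-2, 0-4=-4
a = 2: 2--5=7, 2--2=4, 2-0=2, 2-2=0, 2-4=-2
a = 4: 4--5=9, 4--2=6, 4-0=4, 4-2=2, 4-4=0
Collecting distinct values (and noting 0 appears from a-a):
A - A = {-9, -7, -6, -5, -4, -3, -2, 0, 2, 3, 4, 5, 6, 7, 9}
|A - A| = 15

A - A = {-9, -7, -6, -5, -4, -3, -2, 0, 2, 3, 4, 5, 6, 7, 9}


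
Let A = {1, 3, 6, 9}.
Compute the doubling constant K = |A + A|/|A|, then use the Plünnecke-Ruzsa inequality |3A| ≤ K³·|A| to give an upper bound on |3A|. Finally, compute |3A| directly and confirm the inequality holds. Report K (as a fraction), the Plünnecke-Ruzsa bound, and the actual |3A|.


|A| = 4.
Step 1: Compute A + A by enumerating all 16 pairs.
A + A = {2, 4, 6, 7, 9, 10, 12, 15, 18}, so |A + A| = 9.
Step 2: Doubling constant K = |A + A|/|A| = 9/4 = 9/4 ≈ 2.2500.
Step 3: Plünnecke-Ruzsa gives |3A| ≤ K³·|A| = (2.2500)³ · 4 ≈ 45.5625.
Step 4: Compute 3A = A + A + A directly by enumerating all triples (a,b,c) ∈ A³; |3A| = 16.
Step 5: Check 16 ≤ 45.5625? Yes ✓.

K = 9/4, Plünnecke-Ruzsa bound K³|A| ≈ 45.5625, |3A| = 16, inequality holds.
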